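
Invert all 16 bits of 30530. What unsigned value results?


30530 ^ 65535 = 35005

35005


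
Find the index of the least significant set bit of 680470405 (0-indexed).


0b101000100011110010011110000101. Lowest set bit at position 0

0


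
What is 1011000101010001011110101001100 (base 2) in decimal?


1011000101010001011110101001100 in decimal = 1487453516

1487453516


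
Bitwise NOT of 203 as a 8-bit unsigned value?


~0b11001011 = 0b110100 = 52 (8-bit unsigned)

52


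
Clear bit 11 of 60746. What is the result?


60746 & ~(1 << 11) = 58698

58698


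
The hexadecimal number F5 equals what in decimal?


F5 hex = 245 decimal

245


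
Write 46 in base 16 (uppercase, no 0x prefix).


46 = 2E hex

2E


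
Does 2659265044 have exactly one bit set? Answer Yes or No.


0b10011110100000010010101000010100. Multiple bits set => No

No


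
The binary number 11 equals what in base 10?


11 in decimal = 3

3


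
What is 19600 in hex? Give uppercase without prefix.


19600 = 4C90 hex

4C90


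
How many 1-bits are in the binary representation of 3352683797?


0b11000111110101011110010100010101 has 18 set bits

18


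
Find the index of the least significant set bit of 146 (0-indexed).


0b10010010. Lowest set bit at position 1

1


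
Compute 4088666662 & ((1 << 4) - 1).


4088666662 & 15 = 6

6


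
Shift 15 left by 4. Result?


0b1111 << 4 = 0b11110000 = 240

240


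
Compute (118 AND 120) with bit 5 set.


Step 1: 118 & 120 = 112
Step 2: 112 | (1 << 5) = 112 | 32 = 112

112


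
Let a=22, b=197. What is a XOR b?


22 ^ 197 = 211

211


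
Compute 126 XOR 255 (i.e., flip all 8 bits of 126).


126 ^ 255 = 129

129


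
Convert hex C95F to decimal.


C95F hex = 51551 decimal

51551


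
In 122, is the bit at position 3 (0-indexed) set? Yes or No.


0b1111010, bit 3 = 1. Yes

Yes


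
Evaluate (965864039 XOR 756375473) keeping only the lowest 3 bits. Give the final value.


Step 1: 965864039 ^ 756375473 = 344241622
Step 2: 344241622 & 7 = 6

6


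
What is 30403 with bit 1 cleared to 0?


30403 & ~(1 << 1) = 30401

30401


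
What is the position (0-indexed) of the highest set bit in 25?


0b11001. Highest set bit at position 4

4


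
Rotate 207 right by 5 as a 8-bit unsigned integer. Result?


Rotate 0b11001111 right by 5 (8-bit) = 0b1111110 = 126

126


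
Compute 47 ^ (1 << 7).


47 ^ (1 << 7) = 47 ^ 128 = 175

175


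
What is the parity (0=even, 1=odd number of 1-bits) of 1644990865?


0b1100010000011001001000110010001 has 11 ones => parity 1

1


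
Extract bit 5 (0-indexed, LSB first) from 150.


0b10010110, position 5 = 0

0


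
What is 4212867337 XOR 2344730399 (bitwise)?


0b11111011000110110100000100001001 ^ 0b10001011110000011011111100011111 = 0b1110000110110101111111000010110 = 1893400086

1893400086


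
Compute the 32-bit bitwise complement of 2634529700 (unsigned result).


~0b10011101000001111011101110100100 = 0b1100010111110000100010001011011 = 1660437595 (32-bit unsigned)

1660437595


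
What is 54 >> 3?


0b110110 >> 3 = 0b110 = 6

6


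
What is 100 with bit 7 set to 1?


100 | (1 << 7) = 100 | 128 = 228

228


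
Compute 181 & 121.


0b10110101 & 0b1111001 = 0b110001 = 49

49


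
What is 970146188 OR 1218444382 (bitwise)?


0b111001110100110100000110001100 | 0b1001000100111111111110001011110 = 0b1111001110111111111110111011110 = 2044722654

2044722654


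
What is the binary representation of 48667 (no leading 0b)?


48667 = 1011111000011011 in binary

1011111000011011


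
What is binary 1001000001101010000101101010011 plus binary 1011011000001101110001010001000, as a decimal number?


1001000001101010000101101010011 + 1011011000001101110001010001000 = 10100011001110111110110111011011 = 2738613723

2738613723


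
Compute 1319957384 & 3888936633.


0b1001110101011001111001110001000 & 0b11100111110011000111011010111001 = 0b1000110100011000111001010001000 = 1183609480

1183609480


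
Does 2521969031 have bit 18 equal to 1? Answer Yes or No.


0b10010110010100100011000110000111, bit 18 = 0. No

No


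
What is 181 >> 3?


0b10110101 >> 3 = 0b10110 = 22

22


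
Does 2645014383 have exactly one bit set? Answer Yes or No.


0b10011101101001111011011101101111. Multiple bits set => No

No


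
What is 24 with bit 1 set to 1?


24 | (1 << 1) = 24 | 2 = 26

26


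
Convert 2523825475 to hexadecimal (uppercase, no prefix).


2523825475 = 966E8543 hex

966E8543


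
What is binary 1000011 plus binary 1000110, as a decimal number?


1000011 + 1000110 = 10001001 = 137

137


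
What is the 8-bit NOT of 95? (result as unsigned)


~0b1011111 = 0b10100000 = 160 (8-bit unsigned)

160


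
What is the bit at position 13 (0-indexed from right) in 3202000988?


0b10111110110110101010100001011100, position 13 = 1

1


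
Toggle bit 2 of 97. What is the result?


97 ^ (1 << 2) = 97 ^ 4 = 101

101


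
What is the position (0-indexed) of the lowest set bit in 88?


0b1011000. Lowest set bit at position 3

3


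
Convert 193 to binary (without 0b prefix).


193 = 11000001 in binary

11000001


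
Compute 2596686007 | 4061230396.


0b10011010110001100100100010110111 | 0b11110010000100010111010100111100 = 0b11111010110101110111110110111111 = 4208426431

4208426431


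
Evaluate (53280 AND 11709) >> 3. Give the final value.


Step 1: 53280 & 11709 = 32
Step 2: 32 >> 3 = 4

4


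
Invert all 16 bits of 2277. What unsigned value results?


2277 ^ 65535 = 63258

63258


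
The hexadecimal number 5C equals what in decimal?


5C hex = 92 decimal

92


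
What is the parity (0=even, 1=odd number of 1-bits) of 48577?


0b1011110111000001 has 9 ones => parity 1

1


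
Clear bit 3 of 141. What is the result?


141 & ~(1 << 3) = 133

133


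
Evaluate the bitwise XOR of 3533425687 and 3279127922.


0b11010010100110111100110000010111 ^ 0b11000011011100111000010101110010 = 0b10001111010000100100101100101 = 300435813

300435813


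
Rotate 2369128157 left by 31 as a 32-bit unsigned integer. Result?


Rotate 0b10001101001101100000011011011101 left by 31 (32-bit) = 0b11000110100110110000001101101110 = 3332047726

3332047726


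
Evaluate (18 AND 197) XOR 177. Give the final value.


Step 1: 18 & 197 = 0
Step 2: 0 ^ 177 = 177

177


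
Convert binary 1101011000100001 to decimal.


1101011000100001 in decimal = 54817

54817


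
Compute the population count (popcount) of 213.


0b11010101 has 5 set bits

5


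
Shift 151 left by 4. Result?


0b10010111 << 4 = 0b100101110000 = 2416

2416


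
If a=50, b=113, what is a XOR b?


50 ^ 113 = 67

67


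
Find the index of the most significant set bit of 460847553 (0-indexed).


0b11011011101111111100111000001. Highest set bit at position 28

28


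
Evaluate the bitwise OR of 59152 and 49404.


0b1110011100010000 | 0b1100000011111100 = 0b1110011111111100 = 59388

59388


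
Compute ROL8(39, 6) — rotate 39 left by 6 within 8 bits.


Rotate 0b100111 left by 6 (8-bit) = 0b11001001 = 201

201


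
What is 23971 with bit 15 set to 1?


23971 | (1 << 15) = 23971 | 32768 = 56739

56739


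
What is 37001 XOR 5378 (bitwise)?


0b1001000010001001 ^ 0b1010100000010 = 0b1000010110001011 = 34187

34187


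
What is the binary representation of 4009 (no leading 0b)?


4009 = 111110101001 in binary

111110101001


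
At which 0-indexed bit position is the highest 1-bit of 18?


0b10010. Highest set bit at position 4

4


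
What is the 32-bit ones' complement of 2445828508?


2445828508 ^ 4294967295 = 1849138787

1849138787


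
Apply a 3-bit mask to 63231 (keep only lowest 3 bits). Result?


63231 & 7 = 7

7


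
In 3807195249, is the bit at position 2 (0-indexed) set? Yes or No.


0b11100010111011010011000001110001, bit 2 = 0. No

No


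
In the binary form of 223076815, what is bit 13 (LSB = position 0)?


0b1101010010111110000111001111, position 13 = 1

1


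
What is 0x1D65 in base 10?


1D65 hex = 7525 decimal

7525


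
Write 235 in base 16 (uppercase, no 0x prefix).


235 = EB hex

EB


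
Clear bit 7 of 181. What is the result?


181 & ~(1 << 7) = 53

53


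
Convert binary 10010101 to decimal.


10010101 in decimal = 149

149


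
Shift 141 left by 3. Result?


0b10001101 << 3 = 0b10001101000 = 1128

1128


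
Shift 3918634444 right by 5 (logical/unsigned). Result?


0b11101001100100011001110111001100 >> 5 = 0b111010011001000110011101110 = 122457326

122457326


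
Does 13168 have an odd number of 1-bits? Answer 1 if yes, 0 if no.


0b11001101110000 has 7 ones => parity 1

1


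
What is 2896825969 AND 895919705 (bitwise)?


0b10101100101010100000111001110001 & 0b110101011001101010011001011001 = 0b100100001000100000011001010001 = 606209617

606209617


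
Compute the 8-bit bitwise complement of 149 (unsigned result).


~0b10010101 = 0b1101010 = 106 (8-bit unsigned)

106


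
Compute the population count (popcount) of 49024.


0b1011111110000000 has 8 set bits

8


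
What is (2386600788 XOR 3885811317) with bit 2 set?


Step 1: 2386600788 ^ 3885811317 = 1776051489
Step 2: 1776051489 | (1 << 2) = 1776051489 | 4 = 1776051493

1776051493


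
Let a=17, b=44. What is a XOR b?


17 ^ 44 = 61

61


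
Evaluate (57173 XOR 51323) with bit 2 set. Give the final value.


Step 1: 57173 ^ 51323 = 5934
Step 2: 5934 | (1 << 2) = 5934 | 4 = 5934

5934


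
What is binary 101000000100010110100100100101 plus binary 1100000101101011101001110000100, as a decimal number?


101000000100010110100100100101 + 1100000101101011101001110000100 = 10001000110001110011110010101001 = 2294758569

2294758569


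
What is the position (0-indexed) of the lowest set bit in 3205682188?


0b10111111000100101101010000001100. Lowest set bit at position 2

2


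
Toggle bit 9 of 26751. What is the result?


26751 ^ (1 << 9) = 26751 ^ 512 = 27263

27263


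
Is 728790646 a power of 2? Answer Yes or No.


0b101011011100000111011001110110. Multiple bits set => No

No


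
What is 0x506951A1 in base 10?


506951A1 hex = 1349079457 decimal

1349079457


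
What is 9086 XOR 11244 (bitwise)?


0b10001101111110 ^ 0b10101111101100 = 0b100010010010 = 2194

2194


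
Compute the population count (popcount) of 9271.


0b10010000110111 has 7 set bits

7


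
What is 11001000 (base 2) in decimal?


11001000 in decimal = 200

200


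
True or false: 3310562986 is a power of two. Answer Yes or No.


0b11000101010100110010111010101010. Multiple bits set => No

No


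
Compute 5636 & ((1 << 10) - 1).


5636 & 1023 = 516

516


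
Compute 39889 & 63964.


0b1001101111010001 & 0b1111100111011100 = 0b1001100111010000 = 39376

39376


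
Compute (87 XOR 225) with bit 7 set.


Step 1: 87 ^ 225 = 182
Step 2: 182 | (1 << 7) = 182 | 128 = 182

182


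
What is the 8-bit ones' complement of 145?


145 ^ 255 = 110

110


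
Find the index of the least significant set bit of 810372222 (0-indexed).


0b110000010011010100110001111110. Lowest set bit at position 1

1


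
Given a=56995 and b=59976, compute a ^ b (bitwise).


56995 ^ 59976 = 13547

13547


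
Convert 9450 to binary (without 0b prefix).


9450 = 10010011101010 in binary

10010011101010


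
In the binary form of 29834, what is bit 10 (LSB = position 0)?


0b111010010001010, position 10 = 1

1


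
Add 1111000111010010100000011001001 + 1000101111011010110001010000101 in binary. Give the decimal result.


1111000111010010100000011001001 + 1000101111011010110001010000101 = 10111110110101101010001101001110 = 3201737550

3201737550


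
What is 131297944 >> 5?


0b111110100110111001010011000 >> 5 = 0b1111101001101110010100 = 4103060

4103060


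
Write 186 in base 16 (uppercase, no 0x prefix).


186 = BA hex

BA


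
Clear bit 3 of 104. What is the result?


104 & ~(1 << 3) = 96

96


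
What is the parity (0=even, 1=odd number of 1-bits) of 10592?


0b10100101100000 has 5 ones => parity 1

1


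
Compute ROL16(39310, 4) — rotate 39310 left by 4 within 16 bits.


Rotate 0b1001100110001110 left by 4 (16-bit) = 0b1001100011101001 = 39145

39145


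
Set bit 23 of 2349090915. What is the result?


2349090915 | (1 << 23) = 2349090915 | 8388608 = 2357479523

2357479523


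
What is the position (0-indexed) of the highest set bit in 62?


0b111110. Highest set bit at position 5

5


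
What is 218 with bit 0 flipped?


218 ^ (1 << 0) = 218 ^ 1 = 219

219


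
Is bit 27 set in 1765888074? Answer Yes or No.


0b1101001010000010101000001001010, bit 27 = 1. Yes

Yes


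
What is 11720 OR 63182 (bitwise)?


0b10110111001000 | 0b1111011011001110 = 0b1111111111001110 = 65486

65486


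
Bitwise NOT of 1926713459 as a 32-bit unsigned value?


~0b1110010110101110101000001110011 = 0b10001101001010001010111110001100 = 2368253836 (32-bit unsigned)

2368253836


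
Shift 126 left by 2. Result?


0b1111110 << 2 = 0b111111000 = 504

504


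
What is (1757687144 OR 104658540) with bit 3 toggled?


Step 1: 1757687144 | 104658540 = 1862074220
Step 2: 1862074220 ^ (1 << 3) = 1862074220 ^ 8 = 1862074212

1862074212


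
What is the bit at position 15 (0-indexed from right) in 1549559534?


0b1011100010111000110011011101110, position 15 = 0

0


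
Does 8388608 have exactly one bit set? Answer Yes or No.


0b100000000000000000000000. Only one bit set => Yes

Yes


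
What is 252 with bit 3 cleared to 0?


252 & ~(1 << 3) = 244

244


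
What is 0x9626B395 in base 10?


9626B395 hex = 2519118741 decimal

2519118741


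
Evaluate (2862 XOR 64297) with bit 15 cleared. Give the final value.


Step 1: 2862 ^ 64297 = 61447
Step 2: 61447 & ~(1 << 15) = 28679

28679


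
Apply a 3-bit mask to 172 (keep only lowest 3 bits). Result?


172 & 7 = 4

4


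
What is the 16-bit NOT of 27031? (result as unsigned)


~0b110100110010111 = 0b1001011001101000 = 38504 (16-bit unsigned)

38504


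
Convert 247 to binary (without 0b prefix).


247 = 11110111 in binary

11110111


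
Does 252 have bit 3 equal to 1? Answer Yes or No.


0b11111100, bit 3 = 1. Yes

Yes


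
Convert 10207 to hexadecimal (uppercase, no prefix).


10207 = 27DF hex

27DF


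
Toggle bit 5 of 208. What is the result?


208 ^ (1 << 5) = 208 ^ 32 = 240

240


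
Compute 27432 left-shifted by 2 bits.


0b110101100101000 << 2 = 0b11010110010100000 = 109728

109728


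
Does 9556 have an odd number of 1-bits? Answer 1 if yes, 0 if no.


0b10010101010100 has 6 ones => parity 0

0


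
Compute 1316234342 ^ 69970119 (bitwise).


0b1001110011101000010010001100110 ^ 0b100001010111010100011000111 = 0b1001010010111111000110010100001 = 1247775905

1247775905


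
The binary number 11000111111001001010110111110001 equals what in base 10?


11000111111001001010110111110001 in decimal = 3353652721

3353652721


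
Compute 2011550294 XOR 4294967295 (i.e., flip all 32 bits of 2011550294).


2011550294 ^ 4294967295 = 2283417001

2283417001


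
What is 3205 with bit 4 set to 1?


3205 | (1 << 4) = 3205 | 16 = 3221

3221


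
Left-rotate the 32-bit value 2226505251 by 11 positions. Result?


Rotate 0b10000100101101011100011000100011 left by 11 (32-bit) = 0b10101110001100010001110000100101 = 2922454053

2922454053


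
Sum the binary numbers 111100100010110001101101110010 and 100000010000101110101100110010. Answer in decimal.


111100100010110001101101110010 + 100000010000101110101100110010 = 1011100110011100000011010100100 = 1557005988

1557005988


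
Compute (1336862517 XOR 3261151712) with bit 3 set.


Step 1: 1336862517 ^ 3261151712 = 2379210453
Step 2: 2379210453 | (1 << 3) = 2379210453 | 8 = 2379210461

2379210461


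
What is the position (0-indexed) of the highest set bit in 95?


0b1011111. Highest set bit at position 6

6


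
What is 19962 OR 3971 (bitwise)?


0b100110111111010 | 0b111110000011 = 0b100111111111011 = 20475

20475


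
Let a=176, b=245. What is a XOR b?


176 ^ 245 = 69

69


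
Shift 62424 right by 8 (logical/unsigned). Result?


0b1111001111011000 >> 8 = 0b11110011 = 243

243


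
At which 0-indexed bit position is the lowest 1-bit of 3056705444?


0b10110110001100011001111110100100. Lowest set bit at position 2

2


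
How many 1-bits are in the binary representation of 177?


0b10110001 has 4 set bits

4


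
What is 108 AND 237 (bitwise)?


0b1101100 & 0b11101101 = 0b1101100 = 108

108


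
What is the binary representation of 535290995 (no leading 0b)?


535290995 = 11111111001111110010001110011 in binary

11111111001111110010001110011


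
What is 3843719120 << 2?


0b11100101000110100111111111010000 << 2 = 0b1110010100011010011111111101000000 = 15374876480

15374876480


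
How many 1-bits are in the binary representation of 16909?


0b100001000001101 has 5 set bits

5


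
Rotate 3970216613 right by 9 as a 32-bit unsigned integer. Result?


Rotate 0b11101100101001001011001010100101 right by 9 (32-bit) = 0b1010010111101100101001001011001 = 1391874649

1391874649


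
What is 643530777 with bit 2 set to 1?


643530777 | (1 << 2) = 643530777 | 4 = 643530781

643530781


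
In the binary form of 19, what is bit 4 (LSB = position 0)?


0b10011, position 4 = 1

1


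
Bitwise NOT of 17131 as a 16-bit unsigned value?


~0b100001011101011 = 0b1011110100010100 = 48404 (16-bit unsigned)

48404


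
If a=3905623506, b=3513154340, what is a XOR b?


3905623506 ^ 3513154340 = 967667446

967667446


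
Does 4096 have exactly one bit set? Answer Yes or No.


0b1000000000000. Only one bit set => Yes

Yes


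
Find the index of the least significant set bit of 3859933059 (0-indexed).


0b11100110000100011110011110000011. Lowest set bit at position 0

0


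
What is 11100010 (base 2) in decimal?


11100010 in decimal = 226

226


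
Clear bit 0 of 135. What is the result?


135 & ~(1 << 0) = 134

134


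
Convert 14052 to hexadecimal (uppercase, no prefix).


14052 = 36E4 hex

36E4


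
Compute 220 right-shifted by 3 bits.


0b11011100 >> 3 = 0b11011 = 27

27


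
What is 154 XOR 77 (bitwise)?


0b10011010 ^ 0b1001101 = 0b11010111 = 215

215


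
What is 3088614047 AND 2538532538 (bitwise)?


0b10111000000110001000001010011111 & 0b10010111010011101110111010111010 = 0b10010000000010001000001010011010 = 2416476826

2416476826


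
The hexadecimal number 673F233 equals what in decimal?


673F233 hex = 108261939 decimal

108261939


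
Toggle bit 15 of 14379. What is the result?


14379 ^ (1 << 15) = 14379 ^ 32768 = 47147

47147


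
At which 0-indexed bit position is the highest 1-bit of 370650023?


0b10110000101111010101110100111. Highest set bit at position 28

28


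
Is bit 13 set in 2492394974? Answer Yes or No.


0b10010100100011101110110111011110, bit 13 = 1. Yes

Yes


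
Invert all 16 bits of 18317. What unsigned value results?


18317 ^ 65535 = 47218

47218


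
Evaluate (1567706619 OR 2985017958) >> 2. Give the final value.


Step 1: 1567706619 | 2985017958 = 4261138431
Step 2: 4261138431 >> 2 = 1065284607

1065284607


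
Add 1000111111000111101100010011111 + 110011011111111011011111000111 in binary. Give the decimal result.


1000111111000111101100010011111 + 110011011111111011011111000111 = 1111011011000111001000001100110 = 2070122598

2070122598


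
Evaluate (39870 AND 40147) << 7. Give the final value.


Step 1: 39870 & 40147 = 39058
Step 2: 39058 << 7 = 4999424

4999424


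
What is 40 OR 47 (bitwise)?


0b101000 | 0b101111 = 0b101111 = 47

47


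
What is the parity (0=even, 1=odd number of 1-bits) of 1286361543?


0b1001100101011000101000111000111 has 15 ones => parity 1

1


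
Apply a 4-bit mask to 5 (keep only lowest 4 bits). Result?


5 & 15 = 5

5


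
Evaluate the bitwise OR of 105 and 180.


0b1101001 | 0b10110100 = 0b11111101 = 253

253


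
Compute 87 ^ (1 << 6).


87 ^ (1 << 6) = 87 ^ 64 = 23

23


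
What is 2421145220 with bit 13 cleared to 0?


2421145220 & ~(1 << 13) = 2421137028

2421137028


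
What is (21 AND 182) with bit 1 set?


Step 1: 21 & 182 = 20
Step 2: 20 | (1 << 1) = 20 | 2 = 22

22


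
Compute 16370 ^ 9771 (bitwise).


0b11111111110010 ^ 0b10011000101011 = 0b1100111011001 = 6617

6617


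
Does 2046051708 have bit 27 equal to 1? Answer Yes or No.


0b1111001111101000100010101111100, bit 27 = 1. Yes

Yes


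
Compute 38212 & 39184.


0b1001010101000100 & 0b1001100100010000 = 0b1001000100000000 = 37120

37120


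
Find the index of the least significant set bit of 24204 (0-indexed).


0b101111010001100. Lowest set bit at position 2

2


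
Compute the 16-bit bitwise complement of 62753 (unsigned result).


~0b1111010100100001 = 0b101011011110 = 2782 (16-bit unsigned)

2782


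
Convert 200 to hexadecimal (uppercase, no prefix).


200 = C8 hex

C8


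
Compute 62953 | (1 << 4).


62953 | (1 << 4) = 62953 | 16 = 62969

62969


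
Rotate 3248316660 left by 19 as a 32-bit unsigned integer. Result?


Rotate 0b11000001100111010110000011110100 left by 19 (32-bit) = 0b111101001100000110011101011 = 128322795

128322795


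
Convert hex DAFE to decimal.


DAFE hex = 56062 decimal

56062


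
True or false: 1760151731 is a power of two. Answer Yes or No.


0b1101000111010011100100010110011. Multiple bits set => No

No


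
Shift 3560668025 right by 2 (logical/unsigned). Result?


0b11010100001110110111101101111001 >> 2 = 0b110101000011101101111011011110 = 890167006

890167006


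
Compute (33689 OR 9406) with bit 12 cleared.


Step 1: 33689 | 9406 = 42943
Step 2: 42943 & ~(1 << 12) = 42943

42943


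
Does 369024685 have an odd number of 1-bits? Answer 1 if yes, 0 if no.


0b10101111111101101111010101101 has 21 ones => parity 1

1


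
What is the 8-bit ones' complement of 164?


164 ^ 255 = 91

91


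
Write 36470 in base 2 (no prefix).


36470 = 1000111001110110 in binary

1000111001110110


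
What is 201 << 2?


0b11001001 << 2 = 0b1100100100 = 804

804


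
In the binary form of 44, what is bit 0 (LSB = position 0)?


0b101100, position 0 = 0

0


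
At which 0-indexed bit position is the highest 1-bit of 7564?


0b1110110001100. Highest set bit at position 12

12


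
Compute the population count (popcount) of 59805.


0b1110100110011101 has 10 set bits

10


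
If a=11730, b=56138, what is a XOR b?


11730 ^ 56138 = 63128

63128


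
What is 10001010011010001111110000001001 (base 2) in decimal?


10001010011010001111110000001001 in decimal = 2322136073

2322136073


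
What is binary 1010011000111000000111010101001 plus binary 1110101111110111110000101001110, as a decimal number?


1010011000111000000111010101001 + 1110101111110111110000101001110 = 11001001000101111110111111110111 = 3373789175

3373789175


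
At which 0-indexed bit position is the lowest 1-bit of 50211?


0b1100010000100011. Lowest set bit at position 0

0


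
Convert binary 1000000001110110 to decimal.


1000000001110110 in decimal = 32886

32886


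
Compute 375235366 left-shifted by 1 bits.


0b10110010111011010001100100110 << 1 = 0b101100101110110100011001001100 = 750470732

750470732


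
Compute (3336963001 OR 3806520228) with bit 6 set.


Step 1: 3336963001 | 3806520228 = 3873891261
Step 2: 3873891261 | (1 << 6) = 3873891261 | 64 = 3873891325

3873891325


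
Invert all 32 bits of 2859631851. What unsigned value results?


2859631851 ^ 4294967295 = 1435335444

1435335444


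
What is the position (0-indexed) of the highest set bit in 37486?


0b1001001001101110. Highest set bit at position 15

15


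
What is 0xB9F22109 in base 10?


B9F22109 hex = 3119653129 decimal

3119653129


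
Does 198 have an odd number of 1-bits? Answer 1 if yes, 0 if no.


0b11000110 has 4 ones => parity 0

0


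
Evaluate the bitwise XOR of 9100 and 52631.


0b10001110001100 ^ 0b1100110110010111 = 0b1110111000011011 = 60955

60955


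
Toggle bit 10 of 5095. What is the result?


5095 ^ (1 << 10) = 5095 ^ 1024 = 6119

6119


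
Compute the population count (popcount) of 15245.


0b11101110001101 has 9 set bits

9


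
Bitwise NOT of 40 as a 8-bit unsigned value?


~0b101000 = 0b11010111 = 215 (8-bit unsigned)

215


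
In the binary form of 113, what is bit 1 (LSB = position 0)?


0b1110001, position 1 = 0

0


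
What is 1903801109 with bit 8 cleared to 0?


1903801109 & ~(1 << 8) = 1903800853

1903800853


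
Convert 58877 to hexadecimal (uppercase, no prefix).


58877 = E5FD hex

E5FD


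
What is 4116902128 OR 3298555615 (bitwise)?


0b11110101011000101111000011110000 | 0b11000100100110111111011011011111 = 0b11110101111110111111011011111111 = 4126930687

4126930687


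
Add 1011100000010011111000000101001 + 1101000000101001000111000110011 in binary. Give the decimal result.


1011100000010011111000000101001 + 1101000000101001000111000110011 = 11000100000111100111111001011100 = 3290332764

3290332764


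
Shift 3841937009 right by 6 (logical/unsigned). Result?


0b11100100111111110100111001110001 >> 6 = 0b11100100111111110100111001 = 60030265

60030265


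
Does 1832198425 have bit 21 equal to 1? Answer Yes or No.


0b1101101001101010010000100011001, bit 21 = 1. Yes

Yes


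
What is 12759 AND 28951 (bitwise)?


0b11000111010111 & 0b111000100010111 = 0b11000100010111 = 12567

12567


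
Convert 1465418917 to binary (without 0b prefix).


1465418917 = 1010111010110001000010010100101 in binary

1010111010110001000010010100101


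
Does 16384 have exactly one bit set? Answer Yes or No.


0b100000000000000. Only one bit set => Yes

Yes


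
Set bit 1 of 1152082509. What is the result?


1152082509 | (1 << 1) = 1152082509 | 2 = 1152082511

1152082511


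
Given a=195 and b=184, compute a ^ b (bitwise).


195 ^ 184 = 123

123


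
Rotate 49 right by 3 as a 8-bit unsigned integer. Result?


Rotate 0b110001 right by 3 (8-bit) = 0b100110 = 38

38


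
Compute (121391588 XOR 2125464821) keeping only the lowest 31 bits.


Step 1: 121391588 ^ 2125464821 = 2039237905
Step 2: 2039237905 & 2147483647 = 2039237905

2039237905


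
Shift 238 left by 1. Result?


0b11101110 << 1 = 0b111011100 = 476

476


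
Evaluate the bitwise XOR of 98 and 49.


0b1100010 ^ 0b110001 = 0b1010011 = 83

83


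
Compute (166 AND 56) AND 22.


Step 1: 166 & 56 = 32
Step 2: 32 & 22 = 0

0


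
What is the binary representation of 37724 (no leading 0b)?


37724 = 1001001101011100 in binary

1001001101011100


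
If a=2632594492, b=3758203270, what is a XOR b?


2632594492 ^ 3758203270 = 2095814074

2095814074


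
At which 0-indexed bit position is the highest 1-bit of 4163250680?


0b11111000001001100010100111111000. Highest set bit at position 31

31


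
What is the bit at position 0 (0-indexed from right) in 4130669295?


0b11110110001101010000001011101111, position 0 = 1

1


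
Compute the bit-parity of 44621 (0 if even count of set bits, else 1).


0b1010111001001101 has 9 ones => parity 1

1


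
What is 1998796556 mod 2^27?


1998796556 & 134217727 = 119748364

119748364


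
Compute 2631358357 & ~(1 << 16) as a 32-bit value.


2631358357 & ~(1 << 16) = 2631292821

2631292821


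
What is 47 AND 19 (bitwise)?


0b101111 & 0b10011 = 0b11 = 3

3


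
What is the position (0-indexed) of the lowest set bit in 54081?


0b1101001101000001. Lowest set bit at position 0

0


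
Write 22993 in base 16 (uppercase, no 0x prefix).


22993 = 59D1 hex

59D1


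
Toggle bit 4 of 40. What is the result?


40 ^ (1 << 4) = 40 ^ 16 = 56

56


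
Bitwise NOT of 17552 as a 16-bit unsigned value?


~0b100010010010000 = 0b1011101101101111 = 47983 (16-bit unsigned)

47983


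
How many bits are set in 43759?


0b1010101011101111 has 11 set bits

11


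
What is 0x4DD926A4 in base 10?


4DD926A4 hex = 1306076836 decimal

1306076836


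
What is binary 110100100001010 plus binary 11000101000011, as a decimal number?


110100100001010 + 11000101000011 = 1001101001001101 = 39501

39501


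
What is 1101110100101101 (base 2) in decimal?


1101110100101101 in decimal = 56621

56621


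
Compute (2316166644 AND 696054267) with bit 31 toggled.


Step 1: 2316166644 & 696054267 = 135062000
Step 2: 135062000 ^ (1 << 31) = 135062000 ^ 2147483648 = 2282545648

2282545648


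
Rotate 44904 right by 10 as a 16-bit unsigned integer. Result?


Rotate 0b1010111101101000 right by 10 (16-bit) = 0b1101101000101011 = 55851

55851


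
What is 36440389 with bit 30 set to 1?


36440389 | (1 << 30) = 36440389 | 1073741824 = 1110182213

1110182213


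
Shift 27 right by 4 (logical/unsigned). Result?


0b11011 >> 4 = 0b1 = 1

1


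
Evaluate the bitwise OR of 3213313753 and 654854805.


0b10111111100001110100011011011001 | 0b100111000010000100101010010101 = 0b10111111100011110100111011011101 = 3213840093

3213840093


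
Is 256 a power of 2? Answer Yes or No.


0b100000000. Only one bit set => Yes

Yes


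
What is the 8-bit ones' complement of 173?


173 ^ 255 = 82

82


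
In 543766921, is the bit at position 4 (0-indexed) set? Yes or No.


0b100000011010010011100110001001, bit 4 = 0. No

No


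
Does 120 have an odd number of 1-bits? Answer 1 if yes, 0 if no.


0b1111000 has 4 ones => parity 0

0


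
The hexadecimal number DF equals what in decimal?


DF hex = 223 decimal

223


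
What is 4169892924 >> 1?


0b11111000100010111000010000111100 >> 1 = 0b1111100010001011100001000011110 = 2084946462

2084946462


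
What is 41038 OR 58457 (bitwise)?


0b1010000001001110 | 0b1110010001011001 = 0b1110010001011111 = 58463

58463


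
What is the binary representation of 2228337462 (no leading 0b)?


2228337462 = 10000100110100011011101100110110 in binary

10000100110100011011101100110110


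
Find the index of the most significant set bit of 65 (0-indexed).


0b1000001. Highest set bit at position 6

6


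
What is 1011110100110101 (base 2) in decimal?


1011110100110101 in decimal = 48437

48437


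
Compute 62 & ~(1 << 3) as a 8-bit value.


62 & ~(1 << 3) = 54

54


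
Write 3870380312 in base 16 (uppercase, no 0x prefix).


3870380312 = E6B15118 hex

E6B15118


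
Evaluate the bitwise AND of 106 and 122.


0b1101010 & 0b1111010 = 0b1101010 = 106

106


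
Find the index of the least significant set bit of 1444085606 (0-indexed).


0b1010110000100101111111101100110. Lowest set bit at position 1

1


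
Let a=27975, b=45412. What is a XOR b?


27975 ^ 45412 = 56355

56355


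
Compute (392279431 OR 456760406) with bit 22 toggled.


Step 1: 392279431 | 456760406 = 528072151
Step 2: 528072151 ^ (1 << 22) = 528072151 ^ 4194304 = 523877847

523877847


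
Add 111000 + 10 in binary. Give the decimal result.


111000 + 10 = 111010 = 58

58


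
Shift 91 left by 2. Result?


0b1011011 << 2 = 0b101101100 = 364

364


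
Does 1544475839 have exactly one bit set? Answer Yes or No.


0b1011100000011101101010010111111. Multiple bits set => No

No


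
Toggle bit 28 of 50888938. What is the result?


50888938 ^ (1 << 28) = 50888938 ^ 268435456 = 319324394

319324394


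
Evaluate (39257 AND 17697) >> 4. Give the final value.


Step 1: 39257 & 17697 = 257
Step 2: 257 >> 4 = 16

16


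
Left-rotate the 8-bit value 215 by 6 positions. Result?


Rotate 0b11010111 left by 6 (8-bit) = 0b11110101 = 245

245


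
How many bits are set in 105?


0b1101001 has 4 set bits

4


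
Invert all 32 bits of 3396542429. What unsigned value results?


3396542429 ^ 4294967295 = 898424866

898424866


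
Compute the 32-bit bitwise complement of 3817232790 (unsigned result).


~0b11100011100001100101100110010110 = 0b11100011110011010011001101001 = 477734505 (32-bit unsigned)

477734505


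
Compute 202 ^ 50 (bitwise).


0b11001010 ^ 0b110010 = 0b11111000 = 248

248


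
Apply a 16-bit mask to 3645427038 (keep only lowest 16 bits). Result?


3645427038 & 65535 = 52574

52574


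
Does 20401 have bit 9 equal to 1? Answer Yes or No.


0b100111110110001, bit 9 = 1. Yes

Yes


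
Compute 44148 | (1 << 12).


44148 | (1 << 12) = 44148 | 4096 = 48244

48244


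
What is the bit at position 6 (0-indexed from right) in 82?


0b1010010, position 6 = 1

1


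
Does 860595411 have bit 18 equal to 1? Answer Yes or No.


0b110011010010111010010011010011, bit 18 = 0. No

No


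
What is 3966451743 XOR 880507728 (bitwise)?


0b11101100011010110100000000011111 ^ 0b110100011110110111101101010000 = 0b11011000000100000011101101001111 = 3624942415

3624942415


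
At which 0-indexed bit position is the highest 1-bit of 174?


0b10101110. Highest set bit at position 7

7


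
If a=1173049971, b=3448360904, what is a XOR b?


1173049971 ^ 3448360904 = 2288164283

2288164283


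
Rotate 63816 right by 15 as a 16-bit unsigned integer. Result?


Rotate 0b1111100101001000 right by 15 (16-bit) = 0b1111001010010001 = 62097

62097


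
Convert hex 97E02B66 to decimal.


97E02B66 hex = 2548050790 decimal

2548050790


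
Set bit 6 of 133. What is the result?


133 | (1 << 6) = 133 | 64 = 197

197


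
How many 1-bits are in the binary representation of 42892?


0b1010011110001100 has 8 set bits

8


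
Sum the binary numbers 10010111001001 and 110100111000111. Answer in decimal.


10010111001001 + 110100111000111 = 1000111110010000 = 36752

36752


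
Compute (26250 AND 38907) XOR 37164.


Step 1: 26250 & 38907 = 1674
Step 2: 1674 ^ 37164 = 38822

38822


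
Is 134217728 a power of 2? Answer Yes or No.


0b1000000000000000000000000000. Only one bit set => Yes

Yes


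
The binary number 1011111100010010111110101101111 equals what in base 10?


1011111100010010111110101101111 in decimal = 1602846063

1602846063


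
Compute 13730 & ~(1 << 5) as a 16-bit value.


13730 & ~(1 << 5) = 13698

13698


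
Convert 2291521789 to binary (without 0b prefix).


2291521789 = 10001000100101011101100011111101 in binary

10001000100101011101100011111101


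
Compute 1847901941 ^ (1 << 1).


1847901941 ^ (1 << 1) = 1847901941 ^ 2 = 1847901943

1847901943


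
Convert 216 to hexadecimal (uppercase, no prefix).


216 = D8 hex

D8


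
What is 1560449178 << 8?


0b1011101000000101001000010011010 << 8 = 0b101110100000010100100001001101000000000 = 399474989568

399474989568


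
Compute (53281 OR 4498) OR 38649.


Step 1: 53281 | 4498 = 53683
Step 2: 53683 | 38649 = 55291

55291


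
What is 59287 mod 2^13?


59287 & 8191 = 1943

1943


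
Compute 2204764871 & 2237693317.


0b10000011011010100000101011000111 & 0b10000101011000000111110110000101 = 0b10000001011000000000100010000101 = 2170554501

2170554501


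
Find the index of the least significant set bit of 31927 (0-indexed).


0b111110010110111. Lowest set bit at position 0

0


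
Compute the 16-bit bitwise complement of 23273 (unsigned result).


~0b101101011101001 = 0b1010010100010110 = 42262 (16-bit unsigned)

42262


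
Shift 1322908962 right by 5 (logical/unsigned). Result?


0b1001110110110011111110100100010 >> 5 = 0b10011101101100111111101001 = 41340905

41340905


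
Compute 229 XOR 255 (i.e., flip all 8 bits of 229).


229 ^ 255 = 26

26


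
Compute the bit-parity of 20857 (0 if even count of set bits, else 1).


0b101000101111001 has 8 ones => parity 0

0


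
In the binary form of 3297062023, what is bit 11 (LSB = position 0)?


0b11000100100001010010110010000111, position 11 = 1

1


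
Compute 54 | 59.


0b110110 | 0b111011 = 0b111111 = 63

63


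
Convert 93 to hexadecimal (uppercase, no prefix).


93 = 5D hex

5D


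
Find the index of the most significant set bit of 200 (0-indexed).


0b11001000. Highest set bit at position 7

7


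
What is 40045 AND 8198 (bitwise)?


0b1001110001101101 & 0b10000000000110 = 0b100 = 4

4


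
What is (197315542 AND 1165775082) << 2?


Step 1: 197315542 & 1165775082 = 20988098
Step 2: 20988098 << 2 = 83952392

83952392


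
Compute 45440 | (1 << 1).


45440 | (1 << 1) = 45440 | 2 = 45442

45442


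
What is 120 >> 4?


0b1111000 >> 4 = 0b111 = 7

7


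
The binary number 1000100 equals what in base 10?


1000100 in decimal = 68

68


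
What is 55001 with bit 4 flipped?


55001 ^ (1 << 4) = 55001 ^ 16 = 54985

54985


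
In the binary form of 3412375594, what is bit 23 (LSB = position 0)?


0b11001011011001001011100000101010, position 23 = 0

0


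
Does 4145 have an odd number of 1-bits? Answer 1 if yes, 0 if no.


0b1000000110001 has 4 ones => parity 0

0


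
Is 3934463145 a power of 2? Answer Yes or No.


0b11101010100000110010010010101001. Multiple bits set => No

No


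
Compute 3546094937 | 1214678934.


0b11010011010111010001110101011001 | 0b1001000011001101000011110010110 = 0b11011011011111111001111111011111 = 3682574303

3682574303


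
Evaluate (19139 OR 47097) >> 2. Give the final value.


Step 1: 19139 | 47097 = 65531
Step 2: 65531 >> 2 = 16382

16382


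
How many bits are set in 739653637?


0b101100000101100011100000000101 has 11 set bits

11


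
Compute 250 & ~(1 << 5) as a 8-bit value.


250 & ~(1 << 5) = 218

218


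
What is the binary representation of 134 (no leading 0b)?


134 = 10000110 in binary

10000110


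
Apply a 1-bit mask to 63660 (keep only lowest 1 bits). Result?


63660 & 1 = 0

0


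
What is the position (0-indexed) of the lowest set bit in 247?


0b11110111. Lowest set bit at position 0

0


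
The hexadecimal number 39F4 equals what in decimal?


39F4 hex = 14836 decimal

14836


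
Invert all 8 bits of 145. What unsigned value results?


145 ^ 255 = 110

110


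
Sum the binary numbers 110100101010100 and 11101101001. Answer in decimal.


110100101010100 + 11101101001 = 111000010111101 = 28861

28861


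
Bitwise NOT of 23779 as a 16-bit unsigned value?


~0b101110011100011 = 0b1010001100011100 = 41756 (16-bit unsigned)

41756


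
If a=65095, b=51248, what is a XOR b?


65095 ^ 51248 = 13943

13943
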